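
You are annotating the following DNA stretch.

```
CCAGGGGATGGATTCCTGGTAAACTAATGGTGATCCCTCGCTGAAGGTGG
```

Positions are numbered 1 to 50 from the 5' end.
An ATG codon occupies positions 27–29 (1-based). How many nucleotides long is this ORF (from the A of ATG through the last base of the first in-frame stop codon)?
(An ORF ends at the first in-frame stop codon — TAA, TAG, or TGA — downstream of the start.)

Codons from position 27: ATG (27–29), GTG (30–32), ATC (33–35), CCT (36–38), CGC (39–41), TGA (42–44).
TGA is the first in-frame stop; ORF spans 27–44, 18 nucleotides.

18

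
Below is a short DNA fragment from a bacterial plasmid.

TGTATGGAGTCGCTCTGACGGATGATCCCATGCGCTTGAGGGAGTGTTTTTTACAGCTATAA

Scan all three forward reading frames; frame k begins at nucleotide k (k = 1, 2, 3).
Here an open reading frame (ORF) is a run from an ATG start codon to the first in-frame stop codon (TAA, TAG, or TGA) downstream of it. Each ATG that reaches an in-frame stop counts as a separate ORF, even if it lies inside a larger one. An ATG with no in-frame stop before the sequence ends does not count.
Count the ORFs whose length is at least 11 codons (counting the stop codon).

Frame 1: TGT ATG GAG TCG CTC TGA CGG ATG ATC CCA TGC GCT TGA GGG AGT GTT TTT TAC AGC TAT — ATG at 4, stop TGA at 16 → 15 nt; ATG at 22, stop TGA at 37 → 18 nt.
Frame 2: GTA TGG AGT CGC TCT GAC GGA TGA TCC CAT GCG CTT GAG GGA GTG TTT TTT ACA GCT ATA — no ATG→stop ORF.
Frame 3: TAT GGA GTC GCT CTG ACG GAT GAT CCC ATG CGC TTG AGG GAG TGT TTT TTA CAG CTA TAA — ATG at 30, stop TAA at 60 → 33 nt.
ORFs ≥ 11 codons: frame 3 30–62 (11 codons). Count = 1.

1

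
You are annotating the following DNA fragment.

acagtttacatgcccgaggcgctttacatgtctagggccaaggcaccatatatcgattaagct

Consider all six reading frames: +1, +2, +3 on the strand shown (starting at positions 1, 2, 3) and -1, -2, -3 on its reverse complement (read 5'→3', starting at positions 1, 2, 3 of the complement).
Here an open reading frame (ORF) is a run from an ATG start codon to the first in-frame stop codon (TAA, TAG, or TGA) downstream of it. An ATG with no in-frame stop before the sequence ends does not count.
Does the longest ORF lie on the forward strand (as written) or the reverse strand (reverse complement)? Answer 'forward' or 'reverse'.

Reverse complement (5'→3'): AGCTTAATCGATATATGGTGCCTTGGCCCTAGACATGTAAAGCGCCTCGGGCATGTAAACTGT
Frame +1: ACA GTT TAC ATG CCC GAG GCG CTT TAC ATG TCT AGG GCC AAG GCA CCA TAT ATC GAT TAA GCT — ATG at 10, stop TAA at 58 → 51 nt; ATG at 28, stop TAA at 58 → 33 nt.
Frame +2: CAG TTT ACA TGC CCG AGG CGC TTT ACA TGT CTA GGG CCA AGG CAC CAT ATA TCG ATT AAG — no ATG→stop ORF.
Frame +3: AGT TTA CAT GCC CGA GGC GCT TTA CAT GTC TAG GGC CAA GGC ACC ATA TAT CGA TTA AGC — no ATG→stop ORF.
Frame -1: AGC TTA ATC GAT ATA TGG TGC CTT GGC CCT AGA CAT GTA AAG CGC CTC GGG CAT GTA AAC TGT — no ATG→stop ORF.
Frame -2: GCT TAA TCG ATA TAT GGT GCC TTG GCC CTA GAC ATG TAA AGC GCC TCG GGC ATG TAA ACT — ATG at 35, stop TAA at 38 → 6 nt; ATG at 53, stop TAA at 56 → 6 nt.
Frame -3: CTT AAT CGA TAT ATG GTG CCT TGG CCC TAG ACA TGT AAA GCG CCT CGG GCA TGT AAA CTG — ATG at 15, stop TAG at 30 → 18 nt.
Forward-strand max 51 nt; reverse-strand max 18 nt. The forward strand has the longer ORF.

forward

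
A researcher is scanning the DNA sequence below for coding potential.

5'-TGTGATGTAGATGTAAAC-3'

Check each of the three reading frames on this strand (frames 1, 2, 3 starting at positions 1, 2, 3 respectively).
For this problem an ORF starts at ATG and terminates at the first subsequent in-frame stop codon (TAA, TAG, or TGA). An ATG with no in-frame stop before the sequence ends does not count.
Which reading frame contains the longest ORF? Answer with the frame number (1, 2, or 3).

Frame 1: TGT GAT GTA GAT GTA AAC — no ATG→stop ORF.
Frame 2: GTG ATG TAG ATG TAA — ATG at 5, stop TAG at 8 → 6 nt; ATG at 11, stop TAA at 14 → 6 nt.
Frame 3: TGA TGT AGA TGT AAA — no ATG→stop ORF.
Longest ORF is 6 nt in frame 2 (positions 5–10).

2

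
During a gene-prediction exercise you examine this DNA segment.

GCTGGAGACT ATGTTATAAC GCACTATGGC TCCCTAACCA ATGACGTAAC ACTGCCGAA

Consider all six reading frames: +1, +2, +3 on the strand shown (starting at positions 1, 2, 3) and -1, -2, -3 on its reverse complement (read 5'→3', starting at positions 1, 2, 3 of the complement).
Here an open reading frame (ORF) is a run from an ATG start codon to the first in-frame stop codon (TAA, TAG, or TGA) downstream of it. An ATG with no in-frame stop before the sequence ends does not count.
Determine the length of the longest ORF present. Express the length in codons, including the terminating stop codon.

4

Reverse complement (5'→3'): TTCGGCAGTGTTACGTCATTGGTTAGGGAGCCATAGTGCGTTATAACATAGTCTCCAGC
Frame +1: GCT GGA GAC TAT GTT ATA ACG CAC TAT GGC TCC CTA ACC AAT GAC GTA ACA CTG CCG — no ATG→stop ORF.
Frame +2: CTG GAG ACT ATG TTA TAA CGC ACT ATG GCT CCC TAA CCA ATG ACG TAA CAC TGC CGA — ATG at 11, stop TAA at 17 → 9 nt; ATG at 26, stop TAA at 35 → 12 nt; ATG at 41, stop TAA at 47 → 9 nt.
Frame +3: TGG AGA CTA TGT TAT AAC GCA CTA TGG CTC CCT AAC CAA TGA CGT AAC ACT GCC GAA — no ATG→stop ORF.
Frame -1: TTC GGC AGT GTT ACG TCA TTG GTT AGG GAG CCA TAG TGC GTT ATA ACA TAG TCT CCA — no ATG→stop ORF.
Frame -2: TCG GCA GTG TTA CGT CAT TGG TTA GGG AGC CAT AGT GCG TTA TAA CAT AGT CTC CAG — no ATG→stop ORF.
Frame -3: CGG CAG TGT TAC GTC ATT GGT TAG GGA GCC ATA GTG CGT TAT AAC ATA GTC TCC AGC — no ATG→stop ORF.
Longest: frame +2, positions 26–37, 12 nt = 4 codons = 3 aa. → 4 codons.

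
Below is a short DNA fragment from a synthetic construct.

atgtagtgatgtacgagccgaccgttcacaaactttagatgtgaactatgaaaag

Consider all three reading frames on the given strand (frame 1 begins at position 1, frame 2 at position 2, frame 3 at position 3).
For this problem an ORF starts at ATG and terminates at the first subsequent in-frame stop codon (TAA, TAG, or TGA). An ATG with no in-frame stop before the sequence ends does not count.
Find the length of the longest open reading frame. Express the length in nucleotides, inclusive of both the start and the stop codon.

Frame 1: ATG TAG TGA TGT ACG AGC CGA CCG TTC ACA AAC TTT AGA TGT GAA CTA TGA AAA — ATG at 1, stop TAG at 4 → 6 nt.
Frame 2: TGT AGT GAT GTA CGA GCC GAC CGT TCA CAA ACT TTA GAT GTG AAC TAT GAA AAG — no ATG→stop ORF.
Frame 3: GTA GTG ATG TAC GAG CCG ACC GTT CAC AAA CTT TAG ATG TGA ACT ATG AAA — ATG at 9, stop TAG at 36 → 30 nt; ATG at 39, stop TGA at 42 → 6 nt.
Longest: frame 3, positions 9–38, 30 nt = 10 codons = 9 aa. → 30 nucleotides.

30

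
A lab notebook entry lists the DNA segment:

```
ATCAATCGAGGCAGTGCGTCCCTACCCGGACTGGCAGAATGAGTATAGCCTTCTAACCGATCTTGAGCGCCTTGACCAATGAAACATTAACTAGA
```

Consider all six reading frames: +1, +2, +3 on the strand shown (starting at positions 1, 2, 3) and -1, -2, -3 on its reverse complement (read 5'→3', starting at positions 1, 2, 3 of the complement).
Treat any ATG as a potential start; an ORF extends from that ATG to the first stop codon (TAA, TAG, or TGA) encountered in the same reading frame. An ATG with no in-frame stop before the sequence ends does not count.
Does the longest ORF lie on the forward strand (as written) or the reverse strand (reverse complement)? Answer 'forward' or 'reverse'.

Reverse complement (5'→3'): TCTAGTTAATGTTTCATTGGTCAAGGCGCTCAAGATCGGTTAGAAGGCTATACTCATTCTGCCAGTCCGGGTAGGGACGCACTGCCTCGATTGAT
Frame +1: ATC AAT CGA GGC AGT GCG TCC CTA CCC GGA CTG GCA GAA TGA GTA TAG CCT TCT AAC CGA TCT TGA GCG CCT TGA CCA ATG AAA CAT TAA CTA — ATG at 79, stop TAA at 88 → 12 nt.
Frame +2: TCA ATC GAG GCA GTG CGT CCC TAC CCG GAC TGG CAG AAT GAG TAT AGC CTT CTA ACC GAT CTT GAG CGC CTT GAC CAA TGA AAC ATT AAC TAG — no ATG→stop ORF.
Frame +3: CAA TCG AGG CAG TGC GTC CCT ACC CGG ACT GGC AGA ATG AGT ATA GCC TTC TAA CCG ATC TTG AGC GCC TTG ACC AAT GAA ACA TTA ACT AGA — ATG at 39, stop TAA at 54 → 18 nt.
Frame -1: TCT AGT TAA TGT TTC ATT GGT CAA GGC GCT CAA GAT CGG TTA GAA GGC TAT ACT CAT TCT GCC AGT CCG GGT AGG GAC GCA CTG CCT CGA TTG — no ATG→stop ORF.
Frame -2: CTA GTT AAT GTT TCA TTG GTC AAG GCG CTC AAG ATC GGT TAG AAG GCT ATA CTC ATT CTG CCA GTC CGG GTA GGG ACG CAC TGC CTC GAT TGA — no ATG→stop ORF.
Frame -3: TAG TTA ATG TTT CAT TGG TCA AGG CGC TCA AGA TCG GTT AGA AGG CTA TAC TCA TTC TGC CAG TCC GGG TAG GGA CGC ACT GCC TCG ATT GAT — ATG at 9, stop TAG at 72 → 66 nt.
Forward-strand max 18 nt; reverse-strand max 66 nt. The reverse strand has the longer ORF.

reverse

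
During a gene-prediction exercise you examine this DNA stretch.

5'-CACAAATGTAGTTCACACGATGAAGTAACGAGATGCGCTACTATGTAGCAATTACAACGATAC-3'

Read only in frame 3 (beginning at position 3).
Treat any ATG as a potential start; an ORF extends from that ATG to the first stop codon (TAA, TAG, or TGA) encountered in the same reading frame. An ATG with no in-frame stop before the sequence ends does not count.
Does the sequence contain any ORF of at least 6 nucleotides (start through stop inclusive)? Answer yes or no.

Frame 3: CAA ATG TAG TTC ACA CGA TGA AGT AAC GAG ATG CGC TAC TAT GTA GCA ATT ACA ACG ATA — ATG at 6, stop TAG at 9 → 6 nt.
Frame 3 has an ORF of 6 nucleotides (positions 6–11) ≥ 6, so yes.

yes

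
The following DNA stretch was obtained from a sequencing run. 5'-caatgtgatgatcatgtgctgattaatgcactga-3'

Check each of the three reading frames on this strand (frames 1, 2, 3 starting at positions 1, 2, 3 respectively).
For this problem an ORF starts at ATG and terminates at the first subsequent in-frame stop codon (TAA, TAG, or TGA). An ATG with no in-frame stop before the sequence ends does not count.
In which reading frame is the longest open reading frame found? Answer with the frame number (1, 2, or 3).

2

Frame 1: CAA TGT GAT GAT CAT GTG CTG ATT AAT GCA CTG — no ATG→stop ORF.
Frame 2: AAT GTG ATG ATC ATG TGC TGA TTA ATG CAC TGA — ATG at 8, stop TGA at 20 → 15 nt; ATG at 14, stop TGA at 20 → 9 nt; ATG at 26, stop TGA at 32 → 9 nt.
Frame 3: ATG TGA TGA TCA TGT GCT GAT TAA TGC ACT — ATG at 3, stop TGA at 6 → 6 nt.
Longest ORF is 15 nt in frame 2 (positions 8–22).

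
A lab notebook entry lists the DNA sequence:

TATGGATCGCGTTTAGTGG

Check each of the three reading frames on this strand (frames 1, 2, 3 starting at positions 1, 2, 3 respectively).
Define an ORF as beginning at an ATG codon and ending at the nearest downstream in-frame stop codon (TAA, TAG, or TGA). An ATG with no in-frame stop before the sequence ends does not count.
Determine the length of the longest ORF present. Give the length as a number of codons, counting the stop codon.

5

Frame 1: TAT GGA TCG CGT TTA GTG — no ATG→stop ORF.
Frame 2: ATG GAT CGC GTT TAG TGG — ATG at 2, stop TAG at 14 → 15 nt.
Frame 3: TGG ATC GCG TTT AGT — no ATG→stop ORF.
Longest: frame 2, positions 2–16, 15 nt = 5 codons = 4 aa. → 5 codons.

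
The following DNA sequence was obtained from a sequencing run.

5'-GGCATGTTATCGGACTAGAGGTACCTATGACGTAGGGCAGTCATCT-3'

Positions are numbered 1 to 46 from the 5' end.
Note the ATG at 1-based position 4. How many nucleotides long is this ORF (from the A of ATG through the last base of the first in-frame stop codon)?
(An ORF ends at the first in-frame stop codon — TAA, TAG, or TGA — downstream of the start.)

15

Codons from position 4: ATG (4–6), TTA (7–9), TCG (10–12), GAC (13–15), TAG (16–18).
TAG is the first in-frame stop; ORF spans 4–18, 15 nucleotides.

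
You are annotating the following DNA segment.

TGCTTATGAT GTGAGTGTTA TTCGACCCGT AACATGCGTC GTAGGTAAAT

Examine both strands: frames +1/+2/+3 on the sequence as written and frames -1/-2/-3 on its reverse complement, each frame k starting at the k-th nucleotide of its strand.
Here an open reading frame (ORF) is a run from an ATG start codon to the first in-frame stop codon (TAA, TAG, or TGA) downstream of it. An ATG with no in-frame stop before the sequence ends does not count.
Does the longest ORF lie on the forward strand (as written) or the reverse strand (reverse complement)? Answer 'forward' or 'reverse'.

Reverse complement (5'→3'): ATTTACCTACGACGCATGTTACGGGTCGAATAACACTCACATCATAAGCA
Frame +1: TGC TTA TGA TGT GAG TGT TAT TCG ACC CGT AAC ATG CGT CGT AGG TAA — ATG at 34, stop TAA at 46 → 15 nt.
Frame +2: GCT TAT GAT GTG AGT GTT ATT CGA CCC GTA ACA TGC GTC GTA GGT AAA — no ATG→stop ORF.
Frame +3: CTT ATG ATG TGA GTG TTA TTC GAC CCG TAA CAT GCG TCG TAG GTA AAT — ATG at 6, stop TGA at 12 → 9 nt; ATG at 9, stop TGA at 12 → 6 nt.
Frame -1: ATT TAC CTA CGA CGC ATG TTA CGG GTC GAA TAA CAC TCA CAT CAT AAG — ATG at 16, stop TAA at 31 → 18 nt.
Frame -2: TTT ACC TAC GAC GCA TGT TAC GGG TCG AAT AAC ACT CAC ATC ATA AGC — no ATG→stop ORF.
Frame -3: TTA CCT ACG ACG CAT GTT ACG GGT CGA ATA ACA CTC ACA TCA TAA GCA — no ATG→stop ORF.
Forward-strand max 15 nt; reverse-strand max 18 nt. The reverse strand has the longer ORF.

reverse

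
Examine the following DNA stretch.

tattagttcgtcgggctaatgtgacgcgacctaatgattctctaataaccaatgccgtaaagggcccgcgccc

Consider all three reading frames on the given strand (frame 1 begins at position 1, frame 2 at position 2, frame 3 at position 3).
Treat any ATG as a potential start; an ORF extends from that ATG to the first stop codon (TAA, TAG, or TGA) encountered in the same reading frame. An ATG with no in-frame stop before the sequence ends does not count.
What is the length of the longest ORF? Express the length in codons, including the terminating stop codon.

Frame 1: TAT TAG TTC GTC GGG CTA ATG TGA CGC GAC CTA ATG ATT CTC TAA TAA CCA ATG CCG TAA AGG GCC CGC GCC — ATG at 19, stop TGA at 22 → 6 nt; ATG at 34, stop TAA at 43 → 12 nt; ATG at 52, stop TAA at 58 → 9 nt.
Frame 2: ATT AGT TCG TCG GGC TAA TGT GAC GCG ACC TAA TGA TTC TCT AAT AAC CAA TGC CGT AAA GGG CCC GCG CCC — no ATG→stop ORF.
Frame 3: TTA GTT CGT CGG GCT AAT GTG ACG CGA CCT AAT GAT TCT CTA ATA ACC AAT GCC GTA AAG GGC CCG CGC — no ATG→stop ORF.
Longest: frame 1, positions 34–45, 12 nt = 4 codons = 3 aa. → 4 codons.

4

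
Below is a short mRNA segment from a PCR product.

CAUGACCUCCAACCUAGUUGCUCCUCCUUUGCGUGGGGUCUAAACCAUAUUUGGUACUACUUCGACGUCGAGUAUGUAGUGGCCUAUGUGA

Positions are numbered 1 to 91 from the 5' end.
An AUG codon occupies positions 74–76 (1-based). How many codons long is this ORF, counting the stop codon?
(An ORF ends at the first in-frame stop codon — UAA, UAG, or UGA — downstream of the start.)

2

Codons from position 74: AUG (74–76), UAG (77–79).
UAG is the first in-frame stop; that's 2 codons including the stop.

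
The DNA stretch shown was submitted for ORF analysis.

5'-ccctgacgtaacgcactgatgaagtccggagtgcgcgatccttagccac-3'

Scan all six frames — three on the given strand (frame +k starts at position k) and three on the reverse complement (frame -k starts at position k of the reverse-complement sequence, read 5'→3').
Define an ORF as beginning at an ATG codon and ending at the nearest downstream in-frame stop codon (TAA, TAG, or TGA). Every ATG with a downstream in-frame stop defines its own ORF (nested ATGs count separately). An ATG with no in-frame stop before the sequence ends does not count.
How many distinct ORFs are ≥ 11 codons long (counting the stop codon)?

Reverse complement (5'→3'): GTGGCTAAGGATCGCGCACTCCGGACTTCATCAGTGCGTTACGTCAGGG
Frame +1: CCC TGA CGT AAC GCA CTG ATG AAG TCC GGA GTG CGC GAT CCT TAG CCA — ATG at 19, stop TAG at 43 → 27 nt.
Frame +2: CCT GAC GTA ACG CAC TGA TGA AGT CCG GAG TGC GCG ATC CTT AGC CAC — no ATG→stop ORF.
Frame +3: CTG ACG TAA CGC ACT GAT GAA GTC CGG AGT GCG CGA TCC TTA GCC — no ATG→stop ORF.
Frame -1: GTG GCT AAG GAT CGC GCA CTC CGG ACT TCA TCA GTG CGT TAC GTC AGG — no ATG→stop ORF.
Frame -2: TGG CTA AGG ATC GCG CAC TCC GGA CTT CAT CAG TGC GTT ACG TCA GGG — no ATG→stop ORF.
Frame -3: GGC TAA GGA TCG CGC ACT CCG GAC TTC ATC AGT GCG TTA CGT CAG — no ATG→stop ORF.
No ORF reaches 11 codons. Count = 0.

0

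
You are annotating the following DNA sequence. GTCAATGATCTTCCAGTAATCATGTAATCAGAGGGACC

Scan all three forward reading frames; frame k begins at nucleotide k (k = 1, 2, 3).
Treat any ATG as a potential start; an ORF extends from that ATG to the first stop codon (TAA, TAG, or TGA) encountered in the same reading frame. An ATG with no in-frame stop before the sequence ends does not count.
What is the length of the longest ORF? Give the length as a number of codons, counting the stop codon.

5

Frame 1: GTC AAT GAT CTT CCA GTA ATC ATG TAA TCA GAG GGA — ATG at 22, stop TAA at 25 → 6 nt.
Frame 2: TCA ATG ATC TTC CAG TAA TCA TGT AAT CAG AGG GAC — ATG at 5, stop TAA at 17 → 15 nt.
Frame 3: CAA TGA TCT TCC AGT AAT CAT GTA ATC AGA GGG ACC — no ATG→stop ORF.
Longest: frame 2, positions 5–19, 15 nt = 5 codons = 4 aa. → 5 codons.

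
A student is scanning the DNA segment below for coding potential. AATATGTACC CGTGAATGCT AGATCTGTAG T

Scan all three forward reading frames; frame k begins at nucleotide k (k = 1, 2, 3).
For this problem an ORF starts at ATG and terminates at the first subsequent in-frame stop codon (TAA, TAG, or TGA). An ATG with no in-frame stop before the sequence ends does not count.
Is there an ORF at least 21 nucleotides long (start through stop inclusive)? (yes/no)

Frame 1: AAT ATG TAC CCG TGA ATG CTA GAT CTG TAG — ATG at 4, stop TGA at 13 → 12 nt; ATG at 16, stop TAG at 28 → 15 nt.
Frame 2: ATA TGT ACC CGT GAA TGC TAG ATC TGT AGT — no ATG→stop ORF.
Frame 3: TAT GTA CCC GTG AAT GCT AGA TCT GTA — no ATG→stop ORF.
Largest ORF found is 15 nucleotides < 21, so no.

no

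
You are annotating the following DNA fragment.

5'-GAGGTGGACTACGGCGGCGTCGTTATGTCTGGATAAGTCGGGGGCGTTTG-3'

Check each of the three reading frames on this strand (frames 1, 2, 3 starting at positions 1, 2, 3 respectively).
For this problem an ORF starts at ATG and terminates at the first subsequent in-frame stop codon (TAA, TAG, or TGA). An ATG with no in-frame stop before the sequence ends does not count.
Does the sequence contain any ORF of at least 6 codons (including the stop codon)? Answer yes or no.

Frame 1: GAG GTG GAC TAC GGC GGC GTC GTT ATG TCT GGA TAA GTC GGG GGC GTT — ATG at 25, stop TAA at 34 → 12 nt.
Frame 2: AGG TGG ACT ACG GCG GCG TCG TTA TGT CTG GAT AAG TCG GGG GCG TTT — no ATG→stop ORF.
Frame 3: GGT GGA CTA CGG CGG CGT CGT TAT GTC TGG ATA AGT CGG GGG CGT TTG — no ATG→stop ORF.
Largest ORF found is 4 codons < 6, so no.

no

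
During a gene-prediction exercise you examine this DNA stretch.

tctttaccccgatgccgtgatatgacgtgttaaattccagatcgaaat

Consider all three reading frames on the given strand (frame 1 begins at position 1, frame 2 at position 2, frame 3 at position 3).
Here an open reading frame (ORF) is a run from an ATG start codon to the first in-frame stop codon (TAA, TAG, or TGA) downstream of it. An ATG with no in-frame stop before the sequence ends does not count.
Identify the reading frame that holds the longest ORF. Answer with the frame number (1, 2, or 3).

1

Frame 1: TCT TTA CCC CGA TGC CGT GAT ATG ACG TGT TAA ATT CCA GAT CGA AAT — ATG at 22, stop TAA at 31 → 12 nt.
Frame 2: CTT TAC CCC GAT GCC GTG ATA TGA CGT GTT AAA TTC CAG ATC GAA — no ATG→stop ORF.
Frame 3: TTT ACC CCG ATG CCG TGA TAT GAC GTG TTA AAT TCC AGA TCG AAA — ATG at 12, stop TGA at 18 → 9 nt.
Longest ORF is 12 nt in frame 1 (positions 22–33).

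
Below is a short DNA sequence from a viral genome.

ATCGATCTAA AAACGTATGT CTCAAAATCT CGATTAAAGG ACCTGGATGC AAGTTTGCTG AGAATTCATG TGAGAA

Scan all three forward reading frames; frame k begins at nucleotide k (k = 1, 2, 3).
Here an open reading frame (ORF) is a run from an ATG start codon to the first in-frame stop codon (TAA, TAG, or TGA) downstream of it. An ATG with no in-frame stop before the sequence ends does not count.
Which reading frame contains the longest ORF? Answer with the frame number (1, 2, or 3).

Frame 1: ATC GAT CTA AAA ACG TAT GTC TCA AAA TCT CGA TTA AAG GAC CTG GAT GCA AGT TTG CTG AGA ATT CAT GTG AGA — no ATG→stop ORF.
Frame 2: TCG ATC TAA AAA CGT ATG TCT CAA AAT CTC GAT TAA AGG ACC TGG ATG CAA GTT TGC TGA GAA TTC ATG TGA GAA — ATG at 17, stop TAA at 35 → 21 nt; ATG at 47, stop TGA at 59 → 15 nt; ATG at 68, stop TGA at 71 → 6 nt.
Frame 3: CGA TCT AAA AAC GTA TGT CTC AAA ATC TCG ATT AAA GGA CCT GGA TGC AAG TTT GCT GAG AAT TCA TGT GAG — no ATG→stop ORF.
Longest ORF is 21 nt in frame 2 (positions 17–37).

2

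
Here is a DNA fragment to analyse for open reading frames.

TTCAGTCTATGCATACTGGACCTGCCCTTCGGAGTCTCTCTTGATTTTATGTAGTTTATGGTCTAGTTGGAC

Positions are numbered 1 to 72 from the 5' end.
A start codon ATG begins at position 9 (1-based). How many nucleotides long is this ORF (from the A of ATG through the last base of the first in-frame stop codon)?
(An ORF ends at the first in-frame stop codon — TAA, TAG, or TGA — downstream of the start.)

36

Codons from position 9: ATG (9–11), CAT (12–14), ACT (15–17), GGA (18–20), CCT (21–23), GCC (24–26), CTT (27–29), CGG (30–32), AGT (33–35), CTC (36–38), TCT (39–41), TGA (42–44).
TGA is the first in-frame stop; ORF spans 9–44, 36 nucleotides.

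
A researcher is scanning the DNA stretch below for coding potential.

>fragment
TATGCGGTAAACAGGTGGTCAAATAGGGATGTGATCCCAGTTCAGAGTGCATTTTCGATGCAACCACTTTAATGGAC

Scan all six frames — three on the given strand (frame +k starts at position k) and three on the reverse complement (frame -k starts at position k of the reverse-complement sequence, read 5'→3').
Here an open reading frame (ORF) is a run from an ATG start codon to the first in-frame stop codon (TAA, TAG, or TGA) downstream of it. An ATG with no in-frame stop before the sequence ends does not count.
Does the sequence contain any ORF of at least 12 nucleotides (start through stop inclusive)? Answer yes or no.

Reverse complement (5'→3'): GTCCATTAAAGTGGTTGCATCGAAAATGCACTCTGAACTGGGATCACATCCCTATTTGACCACCTGTTTACCGCATA
Frame +1: TAT GCG GTA AAC AGG TGG TCA AAT AGG GAT GTG ATC CCA GTT CAG AGT GCA TTT TCG ATG CAA CCA CTT TAA TGG — ATG at 58, stop TAA at 70 → 15 nt.
Frame +2: ATG CGG TAA ACA GGT GGT CAA ATA GGG ATG TGA TCC CAG TTC AGA GTG CAT TTT CGA TGC AAC CAC TTT AAT GGA — ATG at 2, stop TAA at 8 → 9 nt; ATG at 29, stop TGA at 32 → 6 nt.
Frame +3: TGC GGT AAA CAG GTG GTC AAA TAG GGA TGT GAT CCC AGT TCA GAG TGC ATT TTC GAT GCA ACC ACT TTA ATG GAC — no ATG→stop ORF.
Frame -1: GTC CAT TAA AGT GGT TGC ATC GAA AAT GCA CTC TGA ACT GGG ATC ACA TCC CTA TTT GAC CAC CTG TTT ACC GCA — no ATG→stop ORF.
Frame -2: TCC ATT AAA GTG GTT GCA TCG AAA ATG CAC TCT GAA CTG GGA TCA CAT CCC TAT TTG ACC ACC TGT TTA CCG CAT — no ATG→stop ORF.
Frame -3: CCA TTA AAG TGG TTG CAT CGA AAA TGC ACT CTG AAC TGG GAT CAC ATC CCT ATT TGA CCA CCT GTT TAC CGC ATA — no ATG→stop ORF.
Frame +1 has an ORF of 15 nucleotides (positions 58–72) ≥ 12, so yes.

yes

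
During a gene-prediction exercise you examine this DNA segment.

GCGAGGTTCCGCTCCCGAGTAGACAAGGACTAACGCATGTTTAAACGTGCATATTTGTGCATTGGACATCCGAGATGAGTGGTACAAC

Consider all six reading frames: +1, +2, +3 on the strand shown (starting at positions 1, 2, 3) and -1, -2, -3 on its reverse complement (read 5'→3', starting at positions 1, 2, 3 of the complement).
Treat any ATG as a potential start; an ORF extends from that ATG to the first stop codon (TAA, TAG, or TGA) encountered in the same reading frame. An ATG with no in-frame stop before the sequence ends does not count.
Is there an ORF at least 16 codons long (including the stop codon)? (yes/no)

Reverse complement (5'→3'): GTTGTACCACTCATCTCGGATGTCCAATGCACAAATATGCACGTTTAAACATGCGTTAGTCCTTGTCTACTCGGGAGCGGAACCTCGC
Frame +1: GCG AGG TTC CGC TCC CGA GTA GAC AAG GAC TAA CGC ATG TTT AAA CGT GCA TAT TTG TGC ATT GGA CAT CCG AGA TGA GTG GTA CAA — ATG at 37, stop TGA at 76 → 42 nt.
Frame +2: CGA GGT TCC GCT CCC GAG TAG ACA AGG ACT AAC GCA TGT TTA AAC GTG CAT ATT TGT GCA TTG GAC ATC CGA GAT GAG TGG TAC AAC — no ATG→stop ORF.
Frame +3: GAG GTT CCG CTC CCG AGT AGA CAA GGA CTA ACG CAT GTT TAA ACG TGC ATA TTT GTG CAT TGG ACA TCC GAG ATG AGT GGT ACA — no ATG→stop ORF.
Frame -1: GTT GTA CCA CTC ATC TCG GAT GTC CAA TGC ACA AAT ATG CAC GTT TAA ACA TGC GTT AGT CCT TGT CTA CTC GGG AGC GGA ACC TCG — ATG at 37, stop TAA at 46 → 12 nt.
Frame -2: TTG TAC CAC TCA TCT CGG ATG TCC AAT GCA CAA ATA TGC ACG TTT AAA CAT GCG TTA GTC CTT GTC TAC TCG GGA GCG GAA CCT CGC — no ATG→stop ORF.
Frame -3: TGT ACC ACT CAT CTC GGA TGT CCA ATG CAC AAA TAT GCA CGT TTA AAC ATG CGT TAG TCC TTG TCT ACT CGG GAG CGG AAC CTC — ATG at 27, stop TAG at 57 → 33 nt; ATG at 51, stop TAG at 57 → 9 nt.
Largest ORF found is 14 codons < 16, so no.

no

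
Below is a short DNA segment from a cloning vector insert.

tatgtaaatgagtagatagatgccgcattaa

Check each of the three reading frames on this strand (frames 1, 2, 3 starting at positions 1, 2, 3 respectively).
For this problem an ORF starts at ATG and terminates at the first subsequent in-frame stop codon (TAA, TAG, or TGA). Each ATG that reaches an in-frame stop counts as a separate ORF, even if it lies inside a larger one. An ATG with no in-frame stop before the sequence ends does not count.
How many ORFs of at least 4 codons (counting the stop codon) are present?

Frame 1: TAT GTA AAT GAG TAG ATA GAT GCC GCA TTA — no ATG→stop ORF.
Frame 2: ATG TAA ATG AGT AGA TAG ATG CCG CAT TAA — ATG at 2, stop TAA at 5 → 6 nt; ATG at 8, stop TAG at 17 → 12 nt; ATG at 20, stop TAA at 29 → 12 nt.
Frame 3: TGT AAA TGA GTA GAT AGA TGC CGC ATT — no ATG→stop ORF.
ORFs ≥ 4 codons: frame 2 8–19 (4 codons), frame 2 20–31 (4 codons). Count = 2.

2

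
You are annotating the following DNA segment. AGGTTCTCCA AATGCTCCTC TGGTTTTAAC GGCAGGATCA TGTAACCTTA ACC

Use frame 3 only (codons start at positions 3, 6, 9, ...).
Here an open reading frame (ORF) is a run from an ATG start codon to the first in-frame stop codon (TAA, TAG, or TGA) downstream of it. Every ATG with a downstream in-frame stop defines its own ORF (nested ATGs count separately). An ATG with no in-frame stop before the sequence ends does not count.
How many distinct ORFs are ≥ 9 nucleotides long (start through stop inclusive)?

1

Frame 3: GTT CTC CAA ATG CTC CTC TGG TTT TAA CGG CAG GAT CAT GTA ACC TTA ACC — ATG at 12, stop TAA at 27 → 18 nt.
ORFs ≥ 9 nucleotides: frame 3 12–29 (18 nucleotides). Count = 1.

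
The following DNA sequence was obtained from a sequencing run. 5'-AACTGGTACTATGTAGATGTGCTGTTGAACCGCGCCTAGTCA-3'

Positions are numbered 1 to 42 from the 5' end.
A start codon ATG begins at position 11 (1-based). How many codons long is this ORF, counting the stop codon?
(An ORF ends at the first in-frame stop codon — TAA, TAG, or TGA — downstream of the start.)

Codons from position 11: ATG (11–13), TAG (14–16).
TAG is the first in-frame stop; that's 2 codons including the stop.

2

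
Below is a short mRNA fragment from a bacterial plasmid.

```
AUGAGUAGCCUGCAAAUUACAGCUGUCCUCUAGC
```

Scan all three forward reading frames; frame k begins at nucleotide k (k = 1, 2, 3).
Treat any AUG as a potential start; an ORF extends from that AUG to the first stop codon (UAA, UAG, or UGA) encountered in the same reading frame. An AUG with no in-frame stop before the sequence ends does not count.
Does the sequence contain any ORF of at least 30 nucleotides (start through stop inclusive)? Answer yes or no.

Frame 1: AUG AGU AGC CUG CAA AUU ACA GCU GUC CUC UAG — AUG at 1, stop UAG at 31 → 33 nt.
Frame 2: UGA GUA GCC UGC AAA UUA CAG CUG UCC UCU AGC — no AUG→stop ORF.
Frame 3: GAG UAG CCU GCA AAU UAC AGC UGU CCU CUA — no AUG→stop ORF.
Frame 1 has an ORF of 33 nucleotides (positions 1–33) ≥ 30, so yes.

yes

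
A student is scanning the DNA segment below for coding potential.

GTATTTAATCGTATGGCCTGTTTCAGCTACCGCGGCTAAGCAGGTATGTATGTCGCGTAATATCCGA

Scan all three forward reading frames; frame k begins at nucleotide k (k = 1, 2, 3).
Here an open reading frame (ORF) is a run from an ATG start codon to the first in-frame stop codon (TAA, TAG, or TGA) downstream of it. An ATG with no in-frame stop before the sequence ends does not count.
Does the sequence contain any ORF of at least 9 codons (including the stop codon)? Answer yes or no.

Frame 1: GTA TTT AAT CGT ATG GCC TGT TTC AGC TAC CGC GGC TAA GCA GGT ATG TAT GTC GCG TAA TAT CCG — ATG at 13, stop TAA at 37 → 27 nt; ATG at 46, stop TAA at 58 → 15 nt.
Frame 2: TAT TTA ATC GTA TGG CCT GTT TCA GCT ACC GCG GCT AAG CAG GTA TGT ATG TCG CGT AAT ATC CGA — no ATG→stop ORF.
Frame 3: ATT TAA TCG TAT GGC CTG TTT CAG CTA CCG CGG CTA AGC AGG TAT GTA TGT CGC GTA ATA TCC — no ATG→stop ORF.
Frame 1 has an ORF of 9 codons (positions 13–39) ≥ 9, so yes.

yes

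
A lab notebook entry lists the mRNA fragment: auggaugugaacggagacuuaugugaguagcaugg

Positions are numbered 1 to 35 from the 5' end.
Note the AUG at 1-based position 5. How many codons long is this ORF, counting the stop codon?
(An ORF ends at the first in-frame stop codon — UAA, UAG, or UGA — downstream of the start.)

2

Codons from position 5: AUG (5–7), UGA (8–10).
UGA is the first in-frame stop; that's 2 codons including the stop.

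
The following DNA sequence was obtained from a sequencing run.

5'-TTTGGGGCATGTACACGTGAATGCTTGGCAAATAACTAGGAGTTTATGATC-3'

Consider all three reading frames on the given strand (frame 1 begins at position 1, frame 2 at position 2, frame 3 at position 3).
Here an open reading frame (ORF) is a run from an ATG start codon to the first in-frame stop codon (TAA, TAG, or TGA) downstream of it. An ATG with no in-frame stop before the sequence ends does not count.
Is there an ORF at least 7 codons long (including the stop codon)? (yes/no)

Frame 1: TTT GGG GCA TGT ACA CGT GAA TGC TTG GCA AAT AAC TAG GAG TTT ATG ATC — no ATG→stop ORF.
Frame 2: TTG GGG CAT GTA CAC GTG AAT GCT TGG CAA ATA ACT AGG AGT TTA TGA — no ATG→stop ORF.
Frame 3: TGG GGC ATG TAC ACG TGA ATG CTT GGC AAA TAA CTA GGA GTT TAT GAT — ATG at 9, stop TGA at 18 → 12 nt; ATG at 21, stop TAA at 33 → 15 nt.
Largest ORF found is 5 codons < 7, so no.

no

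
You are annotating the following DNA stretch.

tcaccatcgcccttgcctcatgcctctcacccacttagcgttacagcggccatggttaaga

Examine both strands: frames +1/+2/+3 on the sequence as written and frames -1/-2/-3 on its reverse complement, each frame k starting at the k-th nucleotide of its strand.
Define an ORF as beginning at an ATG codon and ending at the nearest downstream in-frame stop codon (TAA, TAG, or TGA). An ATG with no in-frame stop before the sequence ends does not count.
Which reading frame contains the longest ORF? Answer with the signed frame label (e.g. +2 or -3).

-3

Reverse complement (5'→3'): TCTTAACCATGGCCGCTGTAACGCTAAGTGGGTGAGAGGCATGAGGCAAGGGCGATGGTGA
Frame +1: TCA CCA TCG CCC TTG CCT CAT GCC TCT CAC CCA CTT AGC GTT ACA GCG GCC ATG GTT AAG — no ATG→stop ORF.
Frame +2: CAC CAT CGC CCT TGC CTC ATG CCT CTC ACC CAC TTA GCG TTA CAG CGG CCA TGG TTA AGA — no ATG→stop ORF.
Frame +3: ACC ATC GCC CTT GCC TCA TGC CTC TCA CCC ACT TAG CGT TAC AGC GGC CAT GGT TAA — no ATG→stop ORF.
Frame -1: TCT TAA CCA TGG CCG CTG TAA CGC TAA GTG GGT GAG AGG CAT GAG GCA AGG GCG ATG GTG — no ATG→stop ORF.
Frame -2: CTT AAC CAT GGC CGC TGT AAC GCT AAG TGG GTG AGA GGC ATG AGG CAA GGG CGA TGG TGA — ATG at 41, stop TGA at 59 → 21 nt.
Frame -3: TTA ACC ATG GCC GCT GTA ACG CTA AGT GGG TGA GAG GCA TGA GGC AAG GGC GAT GGT — ATG at 9, stop TGA at 33 → 27 nt.
Longest ORF is 27 nt in frame -3 (positions 9–35).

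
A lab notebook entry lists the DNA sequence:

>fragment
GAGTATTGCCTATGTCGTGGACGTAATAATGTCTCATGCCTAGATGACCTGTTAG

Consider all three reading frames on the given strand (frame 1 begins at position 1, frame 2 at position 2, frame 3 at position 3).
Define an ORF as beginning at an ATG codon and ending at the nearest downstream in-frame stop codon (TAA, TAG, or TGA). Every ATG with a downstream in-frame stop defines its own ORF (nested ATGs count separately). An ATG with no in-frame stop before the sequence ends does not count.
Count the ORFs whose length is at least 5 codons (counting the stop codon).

2

Frame 1: GAG TAT TGC CTA TGT CGT GGA CGT AAT AAT GTC TCA TGC CTA GAT GAC CTG TTA — no ATG→stop ORF.
Frame 2: AGT ATT GCC TAT GTC GTG GAC GTA ATA ATG TCT CAT GCC TAG ATG ACC TGT TAG — ATG at 29, stop TAG at 41 → 15 nt; ATG at 44, stop TAG at 53 → 12 nt.
Frame 3: GTA TTG CCT ATG TCG TGG ACG TAA TAA TGT CTC ATG CCT AGA TGA CCT GTT — ATG at 12, stop TAA at 24 → 15 nt; ATG at 36, stop TGA at 45 → 12 nt.
ORFs ≥ 5 codons: frame 2 29–43 (5 codons), frame 3 12–26 (5 codons). Count = 2.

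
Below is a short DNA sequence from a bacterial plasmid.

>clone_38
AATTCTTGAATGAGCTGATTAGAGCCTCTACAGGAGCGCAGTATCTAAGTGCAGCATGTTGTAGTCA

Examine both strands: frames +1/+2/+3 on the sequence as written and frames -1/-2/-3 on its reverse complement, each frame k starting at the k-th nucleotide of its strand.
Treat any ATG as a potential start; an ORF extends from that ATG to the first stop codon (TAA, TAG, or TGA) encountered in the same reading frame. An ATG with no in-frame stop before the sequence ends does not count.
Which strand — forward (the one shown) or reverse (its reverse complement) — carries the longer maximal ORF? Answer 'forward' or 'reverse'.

reverse

Reverse complement (5'→3'): TGACTACAACATGCTGCACTTAGATACTGCGCTCCTGTAGAGGCTCTAATCAGCTCATTCAAGAATT
Frame +1: AAT TCT TGA ATG AGC TGA TTA GAG CCT CTA CAG GAG CGC AGT ATC TAA GTG CAG CAT GTT GTA GTC — ATG at 10, stop TGA at 16 → 9 nt.
Frame +2: ATT CTT GAA TGA GCT GAT TAG AGC CTC TAC AGG AGC GCA GTA TCT AAG TGC AGC ATG TTG TAG TCA — ATG at 56, stop TAG at 62 → 9 nt.
Frame +3: TTC TTG AAT GAG CTG ATT AGA GCC TCT ACA GGA GCG CAG TAT CTA AGT GCA GCA TGT TGT AGT — no ATG→stop ORF.
Frame -1: TGA CTA CAA CAT GCT GCA CTT AGA TAC TGC GCT CCT GTA GAG GCT CTA ATC AGC TCA TTC AAG AAT — no ATG→stop ORF.
Frame -2: GAC TAC AAC ATG CTG CAC TTA GAT ACT GCG CTC CTG TAG AGG CTC TAA TCA GCT CAT TCA AGA ATT — ATG at 11, stop TAG at 38 → 30 nt.
Frame -3: ACT ACA ACA TGC TGC ACT TAG ATA CTG CGC TCC TGT AGA GGC TCT AAT CAG CTC ATT CAA GAA — no ATG→stop ORF.
Forward-strand max 9 nt; reverse-strand max 30 nt. The reverse strand has the longer ORF.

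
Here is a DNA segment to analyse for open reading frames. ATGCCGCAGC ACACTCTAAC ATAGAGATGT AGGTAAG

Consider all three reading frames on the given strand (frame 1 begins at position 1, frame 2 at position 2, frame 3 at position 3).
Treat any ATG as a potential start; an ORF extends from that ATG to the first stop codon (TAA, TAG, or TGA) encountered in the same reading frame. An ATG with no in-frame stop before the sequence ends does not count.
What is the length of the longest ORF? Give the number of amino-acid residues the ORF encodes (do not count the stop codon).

7

Frame 1: ATG CCG CAG CAC ACT CTA ACA TAG AGA TGT AGG TAA — ATG at 1, stop TAG at 22 → 24 nt.
Frame 2: TGC CGC AGC ACA CTC TAA CAT AGA GAT GTA GGT AAG — no ATG→stop ORF.
Frame 3: GCC GCA GCA CAC TCT AAC ATA GAG ATG TAG GTA — ATG at 27, stop TAG at 30 → 6 nt.
Longest: frame 1, positions 1–24, 24 nt = 8 codons = 7 aa. → 7 amino acids.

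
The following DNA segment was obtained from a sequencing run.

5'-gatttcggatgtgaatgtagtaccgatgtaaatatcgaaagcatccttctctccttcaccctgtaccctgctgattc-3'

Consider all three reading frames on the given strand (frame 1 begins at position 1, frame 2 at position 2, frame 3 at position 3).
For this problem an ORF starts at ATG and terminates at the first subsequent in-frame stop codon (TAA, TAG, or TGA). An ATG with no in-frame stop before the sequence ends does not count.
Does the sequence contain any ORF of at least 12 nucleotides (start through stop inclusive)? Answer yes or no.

Frame 1: GAT TTC GGA TGT GAA TGT AGT ACC GAT GTA AAT ATC GAA AGC ATC CTT CTC TCC TTC ACC CTG TAC CCT GCT GAT — no ATG→stop ORF.
Frame 2: ATT TCG GAT GTG AAT GTA GTA CCG ATG TAA ATA TCG AAA GCA TCC TTC TCT CCT TCA CCC TGT ACC CTG CTG ATT — ATG at 26, stop TAA at 29 → 6 nt.
Frame 3: TTT CGG ATG TGA ATG TAG TAC CGA TGT AAA TAT CGA AAG CAT CCT TCT CTC CTT CAC CCT GTA CCC TGC TGA TTC — ATG at 9, stop TGA at 12 → 6 nt; ATG at 15, stop TAG at 18 → 6 nt.
Largest ORF found is 6 nucleotides < 12, so no.

no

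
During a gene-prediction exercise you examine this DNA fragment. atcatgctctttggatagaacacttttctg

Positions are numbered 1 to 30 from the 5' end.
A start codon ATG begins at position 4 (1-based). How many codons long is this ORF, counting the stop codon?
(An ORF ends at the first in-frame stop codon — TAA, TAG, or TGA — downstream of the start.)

5

Codons from position 4: ATG (4–6), CTC (7–9), TTT (10–12), GGA (13–15), TAG (16–18).
TAG is the first in-frame stop; that's 5 codons including the stop.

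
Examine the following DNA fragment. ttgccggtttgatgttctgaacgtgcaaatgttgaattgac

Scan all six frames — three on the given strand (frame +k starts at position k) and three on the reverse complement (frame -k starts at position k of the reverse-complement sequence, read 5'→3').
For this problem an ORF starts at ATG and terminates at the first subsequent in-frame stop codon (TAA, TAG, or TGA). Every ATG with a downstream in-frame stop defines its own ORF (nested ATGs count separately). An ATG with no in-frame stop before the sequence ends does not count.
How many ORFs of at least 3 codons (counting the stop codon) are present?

Reverse complement (5'→3'): GTCAATTCAACATTTGCACGTTCAGAACATCAAACCGGCAA
Frame +1: TTG CCG GTT TGA TGT TCT GAA CGT GCA AAT GTT GAA TTG — no ATG→stop ORF.
Frame +2: TGC CGG TTT GAT GTT CTG AAC GTG CAA ATG TTG AAT TGA — ATG at 29, stop TGA at 38 → 12 nt.
Frame +3: GCC GGT TTG ATG TTC TGA ACG TGC AAA TGT TGA ATT GAC — ATG at 12, stop TGA at 18 → 9 nt.
Frame -1: GTC AAT TCA ACA TTT GCA CGT TCA GAA CAT CAA ACC GGC — no ATG→stop ORF.
Frame -2: TCA ATT CAA CAT TTG CAC GTT CAG AAC ATC AAA CCG GCA — no ATG→stop ORF.
Frame -3: CAA TTC AAC ATT TGC ACG TTC AGA ACA TCA AAC CGG CAA — no ATG→stop ORF.
ORFs ≥ 3 codons: frame +2 29–40 (4 codons), frame +3 12–20 (3 codons). Count = 2.

2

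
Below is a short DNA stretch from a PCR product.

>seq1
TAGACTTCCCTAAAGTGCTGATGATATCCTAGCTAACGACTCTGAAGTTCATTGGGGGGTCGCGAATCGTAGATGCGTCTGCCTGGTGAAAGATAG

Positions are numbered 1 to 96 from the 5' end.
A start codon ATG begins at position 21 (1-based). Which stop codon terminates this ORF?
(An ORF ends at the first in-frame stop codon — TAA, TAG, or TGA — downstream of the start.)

TAG

Codons from position 21: ATG (21–23), ATA (24–26), TCC (27–29), TAG (30–32).
The first in-frame stop codon is TAG.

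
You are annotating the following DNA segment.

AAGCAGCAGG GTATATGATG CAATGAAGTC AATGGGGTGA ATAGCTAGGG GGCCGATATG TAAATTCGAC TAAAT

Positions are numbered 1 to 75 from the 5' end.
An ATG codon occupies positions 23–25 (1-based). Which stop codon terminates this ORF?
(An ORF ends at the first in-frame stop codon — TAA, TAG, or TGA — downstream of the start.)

Codons from position 23: ATG (23–25), AAG (26–28), TCA (29–31), ATG (32–34), GGG (35–37), TGA (38–40).
The first in-frame stop codon is TGA.

TGA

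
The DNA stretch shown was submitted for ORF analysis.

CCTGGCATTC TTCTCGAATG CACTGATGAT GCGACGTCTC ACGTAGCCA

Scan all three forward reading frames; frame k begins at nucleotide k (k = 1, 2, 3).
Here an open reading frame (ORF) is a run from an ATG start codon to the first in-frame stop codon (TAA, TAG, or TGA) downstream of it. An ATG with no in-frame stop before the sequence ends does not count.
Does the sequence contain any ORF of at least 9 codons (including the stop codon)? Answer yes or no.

Frame 1: CCT GGC ATT CTT CTC GAA TGC ACT GAT GAT GCG ACG TCT CAC GTA GCC — no ATG→stop ORF.
Frame 2: CTG GCA TTC TTC TCG AAT GCA CTG ATG ATG CGA CGT CTC ACG TAG CCA — ATG at 26, stop TAG at 44 → 21 nt; ATG at 29, stop TAG at 44 → 18 nt.
Frame 3: TGG CAT TCT TCT CGA ATG CAC TGA TGA TGC GAC GTC TCA CGT AGC — ATG at 18, stop TGA at 24 → 9 nt.
Largest ORF found is 7 codons < 9, so no.

no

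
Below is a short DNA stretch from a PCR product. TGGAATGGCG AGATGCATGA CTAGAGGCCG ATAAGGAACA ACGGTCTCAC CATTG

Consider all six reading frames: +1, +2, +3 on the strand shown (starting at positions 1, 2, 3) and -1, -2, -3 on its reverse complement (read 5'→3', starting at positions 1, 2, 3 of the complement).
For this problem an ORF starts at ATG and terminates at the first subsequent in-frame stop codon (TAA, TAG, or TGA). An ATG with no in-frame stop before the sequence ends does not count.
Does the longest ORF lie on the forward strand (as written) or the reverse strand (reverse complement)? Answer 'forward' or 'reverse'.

Reverse complement (5'→3'): CAATGGTGAGACCGTTGTTCCTTATCGGCCTCTAGTCATGCATCTCGCCATTCCA
Frame +1: TGG AAT GGC GAG ATG CAT GAC TAG AGG CCG ATA AGG AAC AAC GGT CTC ACC ATT — ATG at 13, stop TAG at 22 → 12 nt.
Frame +2: GGA ATG GCG AGA TGC ATG ACT AGA GGC CGA TAA GGA ACA ACG GTC TCA CCA TTG — ATG at 5, stop TAA at 32 → 30 nt; ATG at 17, stop TAA at 32 → 18 nt.
Frame +3: GAA TGG CGA GAT GCA TGA CTA GAG GCC GAT AAG GAA CAA CGG TCT CAC CAT — no ATG→stop ORF.
Frame -1: CAA TGG TGA GAC CGT TGT TCC TTA TCG GCC TCT AGT CAT GCA TCT CGC CAT TCC — no ATG→stop ORF.
Frame -2: AAT GGT GAG ACC GTT GTT CCT TAT CGG CCT CTA GTC ATG CAT CTC GCC ATT CCA — no ATG→stop ORF.
Frame -3: ATG GTG AGA CCG TTG TTC CTT ATC GGC CTC TAG TCA TGC ATC TCG CCA TTC — ATG at 3, stop TAG at 33 → 33 nt.
Forward-strand max 30 nt; reverse-strand max 33 nt. The reverse strand has the longer ORF.

reverse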